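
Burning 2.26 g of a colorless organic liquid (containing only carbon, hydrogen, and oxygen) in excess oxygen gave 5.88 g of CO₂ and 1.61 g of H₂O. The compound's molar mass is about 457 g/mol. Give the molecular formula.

mol C = 5.88 g CO₂ ÷ 44.009 g/mol = 0.1336 mol
mol H = 2 × 1.61 g H₂O ÷ 18.015 g/mol = 0.1787 mol
mass O = 2.26 − (1.605 + 0.1802) = 0.4751 g → mol O = 0.4751 ÷ 15.999 = 0.02969 mol
Divide by the smallest (0.02969 mol): C 4.500, H 6.020, O 1.000
Multiplying each by 2 gives whole numbers: C 9.00, H 12.04, O 2.00
Empirical formula: C9H12O2
Empirical-formula mass = 152.19 g/mol; 457 ÷ 152.19 ≈ 3, so the molecular formula is C27H36O6.

C27H36O6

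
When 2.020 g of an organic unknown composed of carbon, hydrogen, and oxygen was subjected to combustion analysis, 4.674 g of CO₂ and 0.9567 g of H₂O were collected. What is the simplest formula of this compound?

mol C = 4.674 g CO₂ ÷ 44.009 g/mol = 0.10621 mol
mol H = 2 × 0.9567 g H₂O ÷ 18.015 g/mol = 0.10621 mol
mass O = 2.020 − (1.2756 + 0.10706) = 0.63730 g → mol O = 0.63730 ÷ 15.999 = 0.039834 mol
Divide by the smallest (0.039834 mol): C 2.666, H 2.666, O 1.000
Multiplying each by 3 gives whole numbers: C 8.00, H 8.00, O 3.00

C8H8O3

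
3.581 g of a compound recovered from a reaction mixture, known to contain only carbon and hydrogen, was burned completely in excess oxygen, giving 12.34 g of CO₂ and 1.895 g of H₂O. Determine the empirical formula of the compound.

C4H3

mol C = 12.34 g CO₂ ÷ 44.009 g/mol = 0.28040 mol
mol H = 2 × 1.895 g H₂O ÷ 18.015 g/mol = 0.21038 mol
Divide by the smallest (0.21038 mol): C 1.333, H 1.000
Multiplying each by 3 gives whole numbers: C 4.00, H 3.00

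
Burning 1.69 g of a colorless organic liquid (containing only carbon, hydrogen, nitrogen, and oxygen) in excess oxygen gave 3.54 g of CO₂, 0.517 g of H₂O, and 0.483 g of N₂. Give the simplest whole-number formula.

C7H5N3O

mol C = 3.54 g CO₂ ÷ 44.009 g/mol = 0.08044 mol
mol H = 2 × 0.517 g H₂O ÷ 18.015 g/mol = 0.05740 mol
mol N = 2 × 0.483 g N₂ ÷ 28.014 g/mol = 0.03448 mol
mass O = 1.69 − (0.9661 + 0.05786 + 0.4830) = 0.1830 g → mol O = 0.1830 ÷ 15.999 = 0.01144 mol
Divide by the smallest (0.01144 mol): C 7.032, H 5.018, N 3.015, O 1.000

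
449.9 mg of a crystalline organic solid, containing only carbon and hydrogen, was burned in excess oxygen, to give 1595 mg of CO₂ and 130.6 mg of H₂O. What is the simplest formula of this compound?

C5H2

mol C = 1.595 g CO₂ ÷ 44.009 g/mol = 0.036243 mol
mol H = 2 × 0.1306 g H₂O ÷ 18.015 g/mol = 0.014499 mol
Divide by the smallest (0.014499 mol): C 2.500, H 1.000
Multiplying each by 2 gives whole numbers: C 5.00, H 2.00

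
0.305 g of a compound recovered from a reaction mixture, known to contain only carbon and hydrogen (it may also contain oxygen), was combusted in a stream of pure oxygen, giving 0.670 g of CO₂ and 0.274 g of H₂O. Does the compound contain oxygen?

yes

mol C = 0.670 g CO₂ ÷ 44.009 g/mol = 0.01522 mol
mol H = 2 × 0.274 g H₂O ÷ 18.015 g/mol = 0.03042 mol
C and H account for only 0.2135 g of the 0.305 g sample; the remaining 0.09148 g must be oxygen.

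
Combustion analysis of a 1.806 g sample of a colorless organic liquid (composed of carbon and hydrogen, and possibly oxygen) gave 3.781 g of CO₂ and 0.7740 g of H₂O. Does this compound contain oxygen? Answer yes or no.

yes

mol C = 3.781 g CO₂ ÷ 44.009 g/mol = 0.085914 mol
mol H = 2 × 0.7740 g H₂O ÷ 18.015 g/mol = 0.085928 mol
C and H account for only 1.1185 g of the 1.806 g sample; the remaining 0.68747 g must be oxygen.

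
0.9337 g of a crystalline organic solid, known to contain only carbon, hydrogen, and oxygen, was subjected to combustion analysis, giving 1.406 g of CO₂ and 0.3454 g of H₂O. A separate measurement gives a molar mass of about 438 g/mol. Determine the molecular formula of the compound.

mol C = 1.406 g CO₂ ÷ 44.009 g/mol = 0.031948 mol
mol H = 2 × 0.3454 g H₂O ÷ 18.015 g/mol = 0.038346 mol
mass O = 0.9337 − (0.38373 + 0.038653) = 0.51132 g → mol O = 0.51132 ÷ 15.999 = 0.031959 mol
Divide by the smallest (0.031948 mol): C 1.000, H 1.200, O 1.000
Multiplying each by 5 gives whole numbers: C 5.00, H 6.00, O 5.00
Empirical formula: C5H6O5
Empirical-formula mass = 146.10 g/mol; 438 ÷ 146.10 ≈ 3, so the molecular formula is C15H18O15.

C15H18O15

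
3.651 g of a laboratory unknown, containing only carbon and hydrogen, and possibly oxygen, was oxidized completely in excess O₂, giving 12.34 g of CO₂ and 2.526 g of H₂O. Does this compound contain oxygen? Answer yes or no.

mol C = 12.34 g CO₂ ÷ 44.009 g/mol = 0.28040 mol
mol H = 2 × 2.526 g H₂O ÷ 18.015 g/mol = 0.28043 mol
C and H together account for 3.6505 g — essentially the entire 3.651 g sample — so the compound contains no oxygen.

no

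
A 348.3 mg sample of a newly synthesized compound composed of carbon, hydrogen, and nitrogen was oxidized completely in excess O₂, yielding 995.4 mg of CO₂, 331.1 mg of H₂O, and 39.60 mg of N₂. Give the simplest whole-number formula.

mol C = 0.9954 g CO₂ ÷ 44.009 g/mol = 0.022618 mol
mol H = 2 × 0.3311 g H₂O ÷ 18.015 g/mol = 0.036758 mol
mol N = 2 × 0.03960 g N₂ ÷ 28.014 g/mol = 0.0028272 mol
Divide by the smallest (0.0028272 mol): C 8.000, H 13.002, N 1.000

C8H13N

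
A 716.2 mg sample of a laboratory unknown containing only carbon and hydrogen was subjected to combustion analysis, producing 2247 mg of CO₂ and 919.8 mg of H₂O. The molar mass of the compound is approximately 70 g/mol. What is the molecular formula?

C5H10

mol C = 2.247 g CO₂ ÷ 44.009 g/mol = 0.051058 mol
mol H = 2 × 0.9198 g H₂O ÷ 18.015 g/mol = 0.10211 mol
Divide by the smallest (0.051058 mol): C 1.000, H 2.000
Empirical formula: CH2
Empirical-formula mass = 14.03 g/mol; 70 ÷ 14.03 ≈ 5, so the molecular formula is C5H10.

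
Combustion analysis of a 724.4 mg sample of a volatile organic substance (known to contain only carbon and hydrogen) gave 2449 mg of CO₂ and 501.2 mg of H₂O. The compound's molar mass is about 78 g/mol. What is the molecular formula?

C6H6

mol C = 2.449 g CO₂ ÷ 44.009 g/mol = 0.055648 mol
mol H = 2 × 0.5012 g H₂O ÷ 18.015 g/mol = 0.055643 mol
Divide by the smallest (0.055643 mol): C 1.000, H 1.000
Empirical formula: CH
Empirical-formula mass = 13.02 g/mol; 78 ÷ 13.02 ≈ 6, so the molecular formula is C6H6.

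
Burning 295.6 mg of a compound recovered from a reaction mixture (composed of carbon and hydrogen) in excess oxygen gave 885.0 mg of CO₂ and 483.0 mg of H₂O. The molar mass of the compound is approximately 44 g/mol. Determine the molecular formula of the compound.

C3H8

mol C = 0.8850 g CO₂ ÷ 44.009 g/mol = 0.020110 mol
mol H = 2 × 0.4830 g H₂O ÷ 18.015 g/mol = 0.053622 mol
Divide by the smallest (0.020110 mol): C 1.000, H 2.666
Multiplying each by 3 gives whole numbers: C 3.00, H 8.00
Empirical formula: C3H8
Empirical-formula mass = 44.10 g/mol; 44 ÷ 44.10 ≈ 1, so the molecular formula is C3H8.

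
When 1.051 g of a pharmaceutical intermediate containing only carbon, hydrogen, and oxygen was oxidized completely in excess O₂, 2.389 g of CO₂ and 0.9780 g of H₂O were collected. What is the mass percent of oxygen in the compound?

27.55%

mol C = 2.389 g CO₂ ÷ 44.009 g/mol = 0.054284 mol
mol H = 2 × 0.9780 g H₂O ÷ 18.015 g/mol = 0.10858 mol
mass O = 1.051 − (0.65201 + 0.10944) = 0.28955 g → mol O = 0.28955 ÷ 15.999 = 0.018098 mol
mass % O = 0.28955 g ÷ 1.051 g × 100%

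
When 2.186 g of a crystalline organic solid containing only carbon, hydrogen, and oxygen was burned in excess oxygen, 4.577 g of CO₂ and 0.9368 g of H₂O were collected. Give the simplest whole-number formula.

C2H2O

mol C = 4.577 g CO₂ ÷ 44.009 g/mol = 0.10400 mol
mol H = 2 × 0.9368 g H₂O ÷ 18.015 g/mol = 0.10400 mol
mass O = 2.186 − (1.2492 + 0.10483) = 0.83200 g → mol O = 0.83200 ÷ 15.999 = 0.052004 mol
Divide by the smallest (0.052004 mol): C 2.000, H 2.000, O 1.000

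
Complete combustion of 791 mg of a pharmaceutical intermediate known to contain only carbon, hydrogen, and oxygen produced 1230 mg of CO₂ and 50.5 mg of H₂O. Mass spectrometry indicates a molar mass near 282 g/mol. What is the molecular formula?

mol C = 1.23 g CO₂ ÷ 44.009 g/mol = 0.02795 mol
mol H = 2 × 0.0505 g H₂O ÷ 18.015 g/mol = 0.005606 mol
mass O = 0.791 − (0.3357 + 0.005651) = 0.4497 g → mol O = 0.4497 ÷ 15.999 = 0.02811 mol
Divide by the smallest (0.005606 mol): C 4.985, H 1.000, O 5.013
Empirical formula: C5HO5
Empirical-formula mass = 141.06 g/mol; 282 ÷ 141.06 ≈ 2, so the molecular formula is C10H2O10.

C10H2O10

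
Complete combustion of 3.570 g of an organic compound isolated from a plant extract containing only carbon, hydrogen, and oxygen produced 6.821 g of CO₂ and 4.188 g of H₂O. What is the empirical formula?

C2H6O

mol C = 6.821 g CO₂ ÷ 44.009 g/mol = 0.15499 mol
mol H = 2 × 4.188 g H₂O ÷ 18.015 g/mol = 0.46495 mol
mass O = 3.570 − (1.8616 + 0.46867) = 1.2397 g → mol O = 1.2397 ÷ 15.999 = 0.077488 mol
Divide by the smallest (0.077488 mol): C 2.000, H 6.000, O 1.000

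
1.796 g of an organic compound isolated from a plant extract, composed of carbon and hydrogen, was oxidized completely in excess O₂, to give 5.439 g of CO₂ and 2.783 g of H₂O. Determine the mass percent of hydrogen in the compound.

17.34%

mol C = 5.439 g CO₂ ÷ 44.009 g/mol = 0.12359 mol
mol H = 2 × 2.783 g H₂O ÷ 18.015 g/mol = 0.30896 mol
mass % H = 0.31144 g ÷ 1.796 g × 100%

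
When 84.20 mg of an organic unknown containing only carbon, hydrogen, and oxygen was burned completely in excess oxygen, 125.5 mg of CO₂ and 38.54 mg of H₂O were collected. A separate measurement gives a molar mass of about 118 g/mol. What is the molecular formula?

mol C = 0.1255 g CO₂ ÷ 44.009 g/mol = 0.0028517 mol
mol H = 2 × 0.03854 g H₂O ÷ 18.015 g/mol = 0.0042787 mol
mass O = 0.08420 − (0.034252 + 0.0043129) = 0.045635 g → mol O = 0.045635 ÷ 15.999 = 0.0028524 mol
Divide by the smallest (0.0028517 mol): C 1.000, H 1.500, O 1.000
Multiplying each by 2 gives whole numbers: C 2.00, H 3.00, O 2.00
Empirical formula: C2H3O2
Empirical-formula mass = 59.04 g/mol; 118 ÷ 59.04 ≈ 2, so the molecular formula is C4H6O4.

C4H6O4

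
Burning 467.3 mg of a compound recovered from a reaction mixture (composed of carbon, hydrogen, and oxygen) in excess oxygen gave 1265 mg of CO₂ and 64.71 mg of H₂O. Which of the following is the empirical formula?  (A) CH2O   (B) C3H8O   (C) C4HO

mol C = 1.265 g CO₂ ÷ 44.009 g/mol = 0.028744 mol
mol H = 2 × 0.06471 g H₂O ÷ 18.015 g/mol = 0.0071840 mol
mass O = 0.4673 − (0.34525 + 0.0072415) = 0.11481 g → mol O = 0.11481 ÷ 15.999 = 0.0071763 mol
Divide by the smallest (0.0071763 mol): C 4.005, H 1.001, O 1.000

(C) C4HO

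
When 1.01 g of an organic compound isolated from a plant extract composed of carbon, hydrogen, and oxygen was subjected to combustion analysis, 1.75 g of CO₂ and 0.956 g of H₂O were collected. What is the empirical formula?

C3H8O2

mol C = 1.75 g CO₂ ÷ 44.009 g/mol = 0.03976 mol
mol H = 2 × 0.956 g H₂O ÷ 18.015 g/mol = 0.1061 mol
mass O = 1.01 − (0.4776 + 0.1070) = 0.4254 g → mol O = 0.4254 ÷ 15.999 = 0.02659 mol
Divide by the smallest (0.02659 mol): C 1.496, H 3.992, O 1.000
Multiplying each by 2 gives whole numbers: C 2.99, H 7.98, O 2.00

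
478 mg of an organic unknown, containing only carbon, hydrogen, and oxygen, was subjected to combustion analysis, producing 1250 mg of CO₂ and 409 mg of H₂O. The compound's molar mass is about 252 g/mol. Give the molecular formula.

mol C = 1.25 g CO₂ ÷ 44.009 g/mol = 0.02840 mol
mol H = 2 × 0.409 g H₂O ÷ 18.015 g/mol = 0.04541 mol
mass O = 0.478 − (0.3412 + 0.04577) = 0.09108 g → mol O = 0.09108 ÷ 15.999 = 0.005693 mol
Divide by the smallest (0.005693 mol): C 4.989, H 7.976, O 1.000
Empirical formula: C5H8O
Empirical-formula mass = 84.12 g/mol; 252 ÷ 84.12 ≈ 3, so the molecular formula is C15H24O3.

C15H24O3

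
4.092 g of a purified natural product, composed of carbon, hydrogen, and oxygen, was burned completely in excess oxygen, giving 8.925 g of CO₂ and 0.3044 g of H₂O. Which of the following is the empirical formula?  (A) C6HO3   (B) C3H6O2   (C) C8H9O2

(A) C6HO3

mol C = 8.925 g CO₂ ÷ 44.009 g/mol = 0.20280 mol
mol H = 2 × 0.3044 g H₂O ÷ 18.015 g/mol = 0.033794 mol
mass O = 4.092 − (2.4358 + 0.034064) = 1.6221 g → mol O = 1.6221 ÷ 15.999 = 0.10139 mol
Divide by the smallest (0.033794 mol): C 6.001, H 1.000, O 3.000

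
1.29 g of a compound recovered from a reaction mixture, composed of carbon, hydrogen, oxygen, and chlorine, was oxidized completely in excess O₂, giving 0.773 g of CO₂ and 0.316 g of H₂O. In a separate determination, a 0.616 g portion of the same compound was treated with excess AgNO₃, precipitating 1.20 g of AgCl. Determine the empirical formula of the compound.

mol C = 0.773 g CO₂ ÷ 44.009 g/mol = 0.01756 mol
mol H = 2 × 0.316 g H₂O ÷ 18.015 g/mol = 0.03508 mol
From the AgCl data: mol Cl per gram of compound = (1.20 ÷ 143.318) ÷ 0.616 = 0.01359 mol/g, so in the 1.29 g combustion sample mol Cl = 0.01753 mol
mass O = 1.29 − (0.2110 + 0.03536 + 0.6216) = 0.4221 g → mol O = 0.4221 ÷ 15.999 = 0.02638 mol
Divide by the smallest (0.01753 mol): C 1.002, H 2.001, Cl 1.000, O 1.505
Multiplying each by 2 gives whole numbers: C 2.00, H 4.00, Cl 2.00, O 3.01

C2H4Cl2O3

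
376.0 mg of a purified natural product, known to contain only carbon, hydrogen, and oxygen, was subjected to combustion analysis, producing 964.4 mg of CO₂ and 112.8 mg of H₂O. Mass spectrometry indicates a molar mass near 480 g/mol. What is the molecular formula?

C28H16O8

mol C = 0.9644 g CO₂ ÷ 44.009 g/mol = 0.021914 mol
mol H = 2 × 0.1128 g H₂O ÷ 18.015 g/mol = 0.012523 mol
mass O = 0.3760 − (0.26321 + 0.012623) = 0.10017 g → mol O = 0.10017 ÷ 15.999 = 0.0062611 mol
Divide by the smallest (0.0062611 mol): C 3.500, H 2.000, O 1.000
Multiplying each by 2 gives whole numbers: C 7.00, H 4.00, O 2.00
Empirical formula: C7H4O2
Empirical-formula mass = 120.11 g/mol; 480 ÷ 120.11 ≈ 4, so the molecular formula is C28H16O8.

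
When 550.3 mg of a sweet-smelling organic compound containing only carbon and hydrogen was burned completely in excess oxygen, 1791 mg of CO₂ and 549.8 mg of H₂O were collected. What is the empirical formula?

mol C = 1.791 g CO₂ ÷ 44.009 g/mol = 0.040696 mol
mol H = 2 × 0.5498 g H₂O ÷ 18.015 g/mol = 0.061038 mol
Divide by the smallest (0.040696 mol): C 1.000, H 1.500
Multiplying each by 2 gives whole numbers: C 2.00, H 3.00

C2H3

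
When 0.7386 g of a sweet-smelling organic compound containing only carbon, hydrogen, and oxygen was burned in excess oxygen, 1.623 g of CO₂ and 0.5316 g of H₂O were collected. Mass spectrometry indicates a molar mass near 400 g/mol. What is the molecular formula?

mol C = 1.623 g CO₂ ÷ 44.009 g/mol = 0.036879 mol
mol H = 2 × 0.5316 g H₂O ÷ 18.015 g/mol = 0.059017 mol
mass O = 0.7386 − (0.44295 + 0.059490) = 0.23616 g → mol O = 0.23616 ÷ 15.999 = 0.014761 mol
Divide by the smallest (0.014761 mol): C 2.498, H 3.998, O 1.000
Multiplying each by 2 gives whole numbers: C 5.00, H 8.00, O 2.00
Empirical formula: C5H8O2
Empirical-formula mass = 100.12 g/mol; 400 ÷ 100.12 ≈ 4, so the molecular formula is C20H32O8.

C20H32O8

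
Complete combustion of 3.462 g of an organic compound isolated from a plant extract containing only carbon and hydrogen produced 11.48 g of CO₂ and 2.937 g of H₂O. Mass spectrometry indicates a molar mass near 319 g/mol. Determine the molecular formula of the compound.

C24H30

mol C = 11.48 g CO₂ ÷ 44.009 g/mol = 0.26086 mol
mol H = 2 × 2.937 g H₂O ÷ 18.015 g/mol = 0.32606 mol
Divide by the smallest (0.26086 mol): C 1.000, H 1.250
Multiplying each by 4 gives whole numbers: C 4.00, H 5.00
Empirical formula: C4H5
Empirical-formula mass = 53.08 g/mol; 319 ÷ 53.08 ≈ 6, so the molecular formula is C24H30.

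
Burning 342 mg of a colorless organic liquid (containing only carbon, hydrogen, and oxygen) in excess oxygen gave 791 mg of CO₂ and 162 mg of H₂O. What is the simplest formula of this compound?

C8H8O3

mol C = 0.791 g CO₂ ÷ 44.009 g/mol = 0.01797 mol
mol H = 2 × 0.162 g H₂O ÷ 18.015 g/mol = 0.01799 mol
mass O = 0.342 − (0.2159 + 0.01813) = 0.1080 g → mol O = 0.1080 ÷ 15.999 = 0.006750 mol
Divide by the smallest (0.006750 mol): C 2.663, H 2.665, O 1.000
Multiplying each by 3 gives whole numbers: C 7.99, H 7.99, O 3.00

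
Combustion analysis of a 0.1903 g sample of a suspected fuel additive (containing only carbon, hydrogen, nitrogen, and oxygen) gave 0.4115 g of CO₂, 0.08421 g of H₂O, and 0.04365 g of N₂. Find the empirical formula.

mol C = 0.4115 g CO₂ ÷ 44.009 g/mol = 0.0093504 mol
mol H = 2 × 0.08421 g H₂O ÷ 18.015 g/mol = 0.0093489 mol
mol N = 2 × 0.04365 g N₂ ÷ 28.014 g/mol = 0.0031163 mol
mass O = 0.1903 − (0.11231 + 0.0094237 + 0.043650) = 0.024919 g → mol O = 0.024919 ÷ 15.999 = 0.0015575 mol
Divide by the smallest (0.0015575 mol): C 6.003, H 6.002, N 2.001, O 1.000

C6H6N2O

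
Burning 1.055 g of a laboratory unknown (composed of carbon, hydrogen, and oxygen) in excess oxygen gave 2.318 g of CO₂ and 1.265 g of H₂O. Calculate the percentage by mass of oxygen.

26.62%

mol C = 2.318 g CO₂ ÷ 44.009 g/mol = 0.052671 mol
mol H = 2 × 1.265 g H₂O ÷ 18.015 g/mol = 0.14044 mol
mass O = 1.055 − (0.63263 + 0.14156) = 0.28081 g → mol O = 0.28081 ÷ 15.999 = 0.017551 mol
mass % O = 0.28081 g ÷ 1.055 g × 100%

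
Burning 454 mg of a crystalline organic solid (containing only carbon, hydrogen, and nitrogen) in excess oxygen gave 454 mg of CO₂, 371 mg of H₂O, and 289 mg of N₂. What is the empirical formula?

mol C = 0.454 g CO₂ ÷ 44.009 g/mol = 0.01032 mol
mol H = 2 × 0.371 g H₂O ÷ 18.015 g/mol = 0.04119 mol
mol N = 2 × 0.289 g N₂ ÷ 28.014 g/mol = 0.02063 mol
Divide by the smallest (0.01032 mol): C 1.000, H 3.993, N 2.000

CH4N2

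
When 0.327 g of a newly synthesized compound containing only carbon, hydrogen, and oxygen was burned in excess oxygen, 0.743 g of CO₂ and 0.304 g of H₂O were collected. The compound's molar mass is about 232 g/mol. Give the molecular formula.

C12H24O4

mol C = 0.743 g CO₂ ÷ 44.009 g/mol = 0.01688 mol
mol H = 2 × 0.304 g H₂O ÷ 18.015 g/mol = 0.03375 mol
mass O = 0.327 − (0.2028 + 0.03402) = 0.09020 g → mol O = 0.09020 ÷ 15.999 = 0.005638 mol
Divide by the smallest (0.005638 mol): C 2.995, H 5.986, O 1.000
Empirical formula: C3H6O
Empirical-formula mass = 58.08 g/mol; 232 ÷ 58.08 ≈ 4, so the molecular formula is C12H24O4.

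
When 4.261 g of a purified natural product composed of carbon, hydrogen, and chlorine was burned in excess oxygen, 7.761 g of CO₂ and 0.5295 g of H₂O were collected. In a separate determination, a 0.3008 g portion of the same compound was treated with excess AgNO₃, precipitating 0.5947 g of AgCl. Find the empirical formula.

C3HCl

mol C = 7.761 g CO₂ ÷ 44.009 g/mol = 0.17635 mol
mol H = 2 × 0.5295 g H₂O ÷ 18.015 g/mol = 0.058784 mol
From the AgCl data: mol Cl per gram of compound = (0.5947 ÷ 143.318) ÷ 0.3008 = 0.013795 mol/g, so in the 4.261 g combustion sample mol Cl = 0.058780 mol
Divide by the smallest (0.058780 mol): C 3.000, H 1.000, Cl 1.000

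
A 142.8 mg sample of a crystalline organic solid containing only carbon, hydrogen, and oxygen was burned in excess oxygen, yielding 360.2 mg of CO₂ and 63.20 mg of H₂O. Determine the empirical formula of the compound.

C7H6O2

mol C = 0.3602 g CO₂ ÷ 44.009 g/mol = 0.0081847 mol
mol H = 2 × 0.06320 g H₂O ÷ 18.015 g/mol = 0.0070164 mol
mass O = 0.1428 − (0.098306 + 0.0070725) = 0.037421 g → mol O = 0.037421 ÷ 15.999 = 0.0023390 mol
Divide by the smallest (0.0023390 mol): C 3.499, H 3.000, O 1.000
Multiplying each by 2 gives whole numbers: C 7.00, H 6.00, O 2.00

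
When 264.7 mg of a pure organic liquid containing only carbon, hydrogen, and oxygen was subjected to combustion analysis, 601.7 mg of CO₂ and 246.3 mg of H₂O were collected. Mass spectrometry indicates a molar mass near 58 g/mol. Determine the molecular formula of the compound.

C3H6O

mol C = 0.6017 g CO₂ ÷ 44.009 g/mol = 0.013672 mol
mol H = 2 × 0.2463 g H₂O ÷ 18.015 g/mol = 0.027344 mol
mass O = 0.2647 − (0.16422 + 0.027563) = 0.072921 g → mol O = 0.072921 ÷ 15.999 = 0.0045578 mol
Divide by the smallest (0.0045578 mol): C 3.000, H 5.999, O 1.000
Empirical formula: C3H6O
Empirical-formula mass = 58.08 g/mol; 58 ÷ 58.08 ≈ 1, so the molecular formula is C3H6O.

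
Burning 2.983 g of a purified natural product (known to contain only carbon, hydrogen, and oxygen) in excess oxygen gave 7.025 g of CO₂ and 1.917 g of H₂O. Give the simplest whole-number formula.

C3H4O

mol C = 7.025 g CO₂ ÷ 44.009 g/mol = 0.15963 mol
mol H = 2 × 1.917 g H₂O ÷ 18.015 g/mol = 0.21282 mol
mass O = 2.983 − (1.9173 + 0.21453) = 0.85120 g → mol O = 0.85120 ÷ 15.999 = 0.053203 mol
Divide by the smallest (0.053203 mol): C 3.000, H 4.000, O 1.000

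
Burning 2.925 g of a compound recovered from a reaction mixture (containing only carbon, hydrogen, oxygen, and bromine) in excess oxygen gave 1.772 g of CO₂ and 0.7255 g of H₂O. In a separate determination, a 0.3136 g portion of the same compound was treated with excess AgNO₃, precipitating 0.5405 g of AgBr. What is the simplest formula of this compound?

mol C = 1.772 g CO₂ ÷ 44.009 g/mol = 0.040264 mol
mol H = 2 × 0.7255 g H₂O ÷ 18.015 g/mol = 0.080544 mol
From the AgBr data: mol Br per gram of compound = (0.5405 ÷ 187.772) ÷ 0.3136 = 0.0091789 mol/g, so in the 2.925 g combustion sample mol Br = 0.026848 mol
mass O = 2.925 − (0.48362 + 0.081188 + 2.1453) = 0.21492 g → mol O = 0.21492 ÷ 15.999 = 0.013433 mol
Divide by the smallest (0.013433 mol): C 2.997, H 5.996, Br 1.999, O 1.000

C3H6Br2O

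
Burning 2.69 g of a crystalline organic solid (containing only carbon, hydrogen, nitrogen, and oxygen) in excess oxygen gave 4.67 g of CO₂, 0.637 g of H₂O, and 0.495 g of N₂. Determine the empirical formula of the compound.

C6H4N2O3

mol C = 4.67 g CO₂ ÷ 44.009 g/mol = 0.1061 mol
mol H = 2 × 0.637 g H₂O ÷ 18.015 g/mol = 0.07072 mol
mol N = 2 × 0.495 g N₂ ÷ 28.014 g/mol = 0.03534 mol
mass O = 2.69 − (1.275 + 0.07128 + 0.4950) = 0.8492 g → mol O = 0.8492 ÷ 15.999 = 0.05308 mol
Divide by the smallest (0.03534 mol): C 3.003, H 2.001, N 1.000, O 1.502
Multiplying each by 2 gives whole numbers: C 6.01, H 4.00, N 2.00, O 3.00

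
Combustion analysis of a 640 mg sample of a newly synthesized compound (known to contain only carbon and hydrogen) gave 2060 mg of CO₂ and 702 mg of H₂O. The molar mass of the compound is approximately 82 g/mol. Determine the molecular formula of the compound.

C6H10

mol C = 2.06 g CO₂ ÷ 44.009 g/mol = 0.04681 mol
mol H = 2 × 0.702 g H₂O ÷ 18.015 g/mol = 0.07794 mol
Divide by the smallest (0.04681 mol): C 1.000, H 1.665
Multiplying each by 3 gives whole numbers: C 3.00, H 4.99
Empirical formula: C3H5
Empirical-formula mass = 41.07 g/mol; 82 ÷ 41.07 ≈ 2, so the molecular formula is C6H10.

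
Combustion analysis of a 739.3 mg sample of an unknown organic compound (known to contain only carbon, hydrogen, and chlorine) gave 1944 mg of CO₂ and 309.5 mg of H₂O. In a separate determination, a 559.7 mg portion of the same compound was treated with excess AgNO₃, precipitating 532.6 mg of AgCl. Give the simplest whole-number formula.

mol C = 1.944 g CO₂ ÷ 44.009 g/mol = 0.044173 mol
mol H = 2 × 0.3095 g H₂O ÷ 18.015 g/mol = 0.034360 mol
From the AgCl data: mol Cl per gram of compound = (0.5326 ÷ 143.318) ÷ 0.5597 = 0.0066396 mol/g, so in the 0.7393 g combustion sample mol Cl = 0.0049087 mol
Divide by the smallest (0.0049087 mol): C 8.999, H 7.000, Cl 1.000

C9H7Cl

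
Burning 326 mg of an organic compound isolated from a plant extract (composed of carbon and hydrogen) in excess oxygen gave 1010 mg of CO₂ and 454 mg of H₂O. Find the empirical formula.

C5H11

mol C = 1.01 g CO₂ ÷ 44.009 g/mol = 0.02295 mol
mol H = 2 × 0.454 g H₂O ÷ 18.015 g/mol = 0.05040 mol
Divide by the smallest (0.02295 mol): C 1.000, H 2.196
Multiplying each by 5 gives whole numbers: C 5.00, H 10.98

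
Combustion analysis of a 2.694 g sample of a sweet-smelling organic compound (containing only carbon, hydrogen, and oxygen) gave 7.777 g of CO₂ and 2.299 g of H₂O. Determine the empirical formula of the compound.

mol C = 7.777 g CO₂ ÷ 44.009 g/mol = 0.17671 mol
mol H = 2 × 2.299 g H₂O ÷ 18.015 g/mol = 0.25523 mol
mass O = 2.694 − (2.1225 + 0.25727) = 0.31422 g → mol O = 0.31422 ÷ 15.999 = 0.019640 mol
Divide by the smallest (0.019640 mol): C 8.998, H 12.996, O 1.000

C9H13O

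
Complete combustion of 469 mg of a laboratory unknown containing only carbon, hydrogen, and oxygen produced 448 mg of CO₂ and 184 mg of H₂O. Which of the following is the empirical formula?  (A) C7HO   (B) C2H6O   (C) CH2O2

mol C = 0.448 g CO₂ ÷ 44.009 g/mol = 0.01018 mol
mol H = 2 × 0.184 g H₂O ÷ 18.015 g/mol = 0.02043 mol
mass O = 0.469 − (0.1223 + 0.02059) = 0.3261 g → mol O = 0.3261 ÷ 15.999 = 0.02039 mol
Divide by the smallest (0.01018 mol): C 1.000, H 2.007, O 2.003

(C) CH2O2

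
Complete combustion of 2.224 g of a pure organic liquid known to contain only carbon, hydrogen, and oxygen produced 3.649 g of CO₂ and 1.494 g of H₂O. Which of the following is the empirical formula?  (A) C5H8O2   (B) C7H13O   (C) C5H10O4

mol C = 3.649 g CO₂ ÷ 44.009 g/mol = 0.082915 mol
mol H = 2 × 1.494 g H₂O ÷ 18.015 g/mol = 0.16586 mol
mass O = 2.224 − (0.99589 + 0.16719) = 1.0609 g → mol O = 1.0609 ÷ 15.999 = 0.066312 mol
Divide by the smallest (0.066312 mol): C 1.250, H 2.501, O 1.000
Multiplying each by 4 gives whole numbers: C 5.00, H 10.00, O 4.00

(C) C5H10O4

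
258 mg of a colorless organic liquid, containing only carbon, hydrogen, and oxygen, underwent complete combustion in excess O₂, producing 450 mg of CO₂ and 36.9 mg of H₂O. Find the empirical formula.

C5H2O4

mol C = 0.450 g CO₂ ÷ 44.009 g/mol = 0.01023 mol
mol H = 2 × 0.0369 g H₂O ÷ 18.015 g/mol = 0.004097 mol
mass O = 0.258 − (0.1228 + 0.004129) = 0.1311 g → mol O = 0.1311 ÷ 15.999 = 0.008192 mol
Divide by the smallest (0.004097 mol): C 2.496, H 1.000, O 2.000
Multiplying each by 2 gives whole numbers: C 4.99, H 2.00, O 4.00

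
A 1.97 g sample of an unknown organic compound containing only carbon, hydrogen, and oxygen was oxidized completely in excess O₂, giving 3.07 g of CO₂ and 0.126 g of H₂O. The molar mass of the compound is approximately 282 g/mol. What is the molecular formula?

C10H2O10

mol C = 3.07 g CO₂ ÷ 44.009 g/mol = 0.06976 mol
mol H = 2 × 0.126 g H₂O ÷ 18.015 g/mol = 0.01399 mol
mass O = 1.97 − (0.8379 + 0.01410) = 1.118 g → mol O = 1.118 ÷ 15.999 = 0.06988 mol
Divide by the smallest (0.01399 mol): C 4.987, H 1.000, O 4.996
Empirical formula: C5HO5
Empirical-formula mass = 141.06 g/mol; 282 ÷ 141.06 ≈ 2, so the molecular formula is C10H2O10.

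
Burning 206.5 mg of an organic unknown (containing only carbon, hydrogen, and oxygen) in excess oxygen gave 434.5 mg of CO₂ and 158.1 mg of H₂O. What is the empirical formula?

mol C = 0.4345 g CO₂ ÷ 44.009 g/mol = 0.0098730 mol
mol H = 2 × 0.1581 g H₂O ÷ 18.015 g/mol = 0.017552 mol
mass O = 0.2065 − (0.11858 + 0.017692) = 0.070223 g → mol O = 0.070223 ÷ 15.999 = 0.0043892 mol
Divide by the smallest (0.0043892 mol): C 2.249, H 3.999, O 1.000
Multiplying each by 4 gives whole numbers: C 9.00, H 16.00, O 4.00

C9H16O4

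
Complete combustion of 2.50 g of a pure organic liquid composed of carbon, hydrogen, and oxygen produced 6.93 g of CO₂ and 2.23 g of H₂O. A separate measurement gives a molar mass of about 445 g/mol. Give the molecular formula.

mol C = 6.93 g CO₂ ÷ 44.009 g/mol = 0.1575 mol
mol H = 2 × 2.23 g H₂O ÷ 18.015 g/mol = 0.2476 mol
mass O = 2.50 − (1.891 + 0.2496) = 0.3591 g → mol O = 0.3591 ÷ 15.999 = 0.02245 mol
Divide by the smallest (0.02245 mol): C 7.016, H 11.030, O 1.000
Empirical formula: C7H11O
Empirical-formula mass = 111.16 g/mol; 445 ÷ 111.16 ≈ 4, so the molecular formula is C28H44O4.

C28H44O4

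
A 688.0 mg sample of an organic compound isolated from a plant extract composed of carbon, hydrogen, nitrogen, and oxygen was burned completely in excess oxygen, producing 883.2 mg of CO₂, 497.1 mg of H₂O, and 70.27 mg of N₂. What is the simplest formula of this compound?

C4H11NO4

mol C = 0.8832 g CO₂ ÷ 44.009 g/mol = 0.020069 mol
mol H = 2 × 0.4971 g H₂O ÷ 18.015 g/mol = 0.055187 mol
mol N = 2 × 0.07027 g N₂ ÷ 28.014 g/mol = 0.0050168 mol
mass O = 0.6880 − (0.24104 + 0.055629 + 0.070270) = 0.32106 g → mol O = 0.32106 ÷ 15.999 = 0.020067 mol
Divide by the smallest (0.0050168 mol): C 4.000, H 11.001, N 1.000, O 4.000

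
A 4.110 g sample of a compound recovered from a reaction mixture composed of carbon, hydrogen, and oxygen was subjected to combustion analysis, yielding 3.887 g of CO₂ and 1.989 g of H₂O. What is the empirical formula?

mol C = 3.887 g CO₂ ÷ 44.009 g/mol = 0.088323 mol
mol H = 2 × 1.989 g H₂O ÷ 18.015 g/mol = 0.22082 mol
mass O = 4.110 − (1.0608 + 0.22258) = 2.8266 g → mol O = 2.8266 ÷ 15.999 = 0.17667 mol
Divide by the smallest (0.088323 mol): C 1.000, H 2.500, O 2.000
Multiplying each by 2 gives whole numbers: C 2.00, H 5.00, O 4.00

C2H5O4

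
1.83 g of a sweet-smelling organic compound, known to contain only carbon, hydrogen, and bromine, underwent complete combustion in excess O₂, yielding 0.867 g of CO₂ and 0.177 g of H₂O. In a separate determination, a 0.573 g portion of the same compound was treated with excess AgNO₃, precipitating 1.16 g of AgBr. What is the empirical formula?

mol C = 0.867 g CO₂ ÷ 44.009 g/mol = 0.01970 mol
mol H = 2 × 0.177 g H₂O ÷ 18.015 g/mol = 0.01965 mol
From the AgBr data: mol Br per gram of compound = (1.16 ÷ 187.772) ÷ 0.573 = 0.01078 mol/g, so in the 1.83 g combustion sample mol Br = 0.01973 mol
Divide by the smallest (0.01965 mol): C 1.003, H 1.000, Br 1.004

CHBr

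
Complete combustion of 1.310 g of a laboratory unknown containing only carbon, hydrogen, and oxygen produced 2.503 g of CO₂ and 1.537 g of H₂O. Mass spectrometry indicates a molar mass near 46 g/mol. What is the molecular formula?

mol C = 2.503 g CO₂ ÷ 44.009 g/mol = 0.056875 mol
mol H = 2 × 1.537 g H₂O ÷ 18.015 g/mol = 0.17064 mol
mass O = 1.310 − (0.68312 + 0.17200) = 0.45488 g → mol O = 0.45488 ÷ 15.999 = 0.028432 mol
Divide by the smallest (0.028432 mol): C 2.000, H 6.002, O 1.000
Empirical formula: C2H6O
Empirical-formula mass = 46.07 g/mol; 46 ÷ 46.07 ≈ 1, so the molecular formula is C2H6O.

C2H6O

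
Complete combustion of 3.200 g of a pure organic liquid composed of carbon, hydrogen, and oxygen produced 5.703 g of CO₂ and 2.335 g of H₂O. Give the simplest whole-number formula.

mol C = 5.703 g CO₂ ÷ 44.009 g/mol = 0.12959 mol
mol H = 2 × 2.335 g H₂O ÷ 18.015 g/mol = 0.25923 mol
mass O = 3.200 − (1.5565 + 0.26130) = 1.3822 g → mol O = 1.3822 ÷ 15.999 = 0.086395 mol
Divide by the smallest (0.086395 mol): C 1.500, H 3.001, O 1.000
Multiplying each by 2 gives whole numbers: C 3.00, H 6.00, O 2.00

C3H6O2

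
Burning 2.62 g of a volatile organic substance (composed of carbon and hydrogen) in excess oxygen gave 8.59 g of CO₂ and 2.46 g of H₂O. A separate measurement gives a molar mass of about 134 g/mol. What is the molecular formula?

C10H14

mol C = 8.59 g CO₂ ÷ 44.009 g/mol = 0.1952 mol
mol H = 2 × 2.46 g H₂O ÷ 18.015 g/mol = 0.2731 mol
Divide by the smallest (0.1952 mol): C 1.000, H 1.399
Multiplying each by 5 gives whole numbers: C 5.00, H 7.00
Empirical formula: C5H7
Empirical-formula mass = 67.11 g/mol; 134 ÷ 67.11 ≈ 2, so the molecular formula is C10H14.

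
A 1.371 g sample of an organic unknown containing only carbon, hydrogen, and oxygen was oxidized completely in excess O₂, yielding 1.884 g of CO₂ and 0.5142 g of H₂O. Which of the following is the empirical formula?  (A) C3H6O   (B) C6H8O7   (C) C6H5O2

mol C = 1.884 g CO₂ ÷ 44.009 g/mol = 0.042809 mol
mol H = 2 × 0.5142 g H₂O ÷ 18.015 g/mol = 0.057086 mol
mass O = 1.371 − (0.51418 + 0.057542) = 0.79927 g → mol O = 0.79927 ÷ 15.999 = 0.049958 mol
Divide by the smallest (0.042809 mol): C 1.000, H 1.333, O 1.167
Multiplying each by 6 gives whole numbers: C 6.00, H 8.00, O 7.00

(B) C6H8O7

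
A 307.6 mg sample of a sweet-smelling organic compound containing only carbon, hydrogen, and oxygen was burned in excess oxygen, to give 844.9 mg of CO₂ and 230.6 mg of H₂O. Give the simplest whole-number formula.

C6H8O

mol C = 0.8449 g CO₂ ÷ 44.009 g/mol = 0.019198 mol
mol H = 2 × 0.2306 g H₂O ÷ 18.015 g/mol = 0.025601 mol
mass O = 0.3076 − (0.23059 + 0.025806) = 0.051203 g → mol O = 0.051203 ÷ 15.999 = 0.0032004 mol
Divide by the smallest (0.0032004 mol): C 5.999, H 7.999, O 1.000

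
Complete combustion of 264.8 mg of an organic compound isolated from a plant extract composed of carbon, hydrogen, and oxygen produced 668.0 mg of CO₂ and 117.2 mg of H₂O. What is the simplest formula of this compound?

mol C = 0.6680 g CO₂ ÷ 44.009 g/mol = 0.015179 mol
mol H = 2 × 0.1172 g H₂O ÷ 18.015 g/mol = 0.013011 mol
mass O = 0.2648 − (0.18231 + 0.013115) = 0.069373 g → mol O = 0.069373 ÷ 15.999 = 0.0043361 mol
Divide by the smallest (0.0043361 mol): C 3.501, H 3.001, O 1.000
Multiplying each by 2 gives whole numbers: C 7.00, H 6.00, O 2.00

C7H6O2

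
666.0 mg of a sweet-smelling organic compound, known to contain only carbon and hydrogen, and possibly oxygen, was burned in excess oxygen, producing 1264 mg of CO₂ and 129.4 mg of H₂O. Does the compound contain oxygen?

yes

mol C = 1.264 g CO₂ ÷ 44.009 g/mol = 0.028721 mol
mol H = 2 × 0.1294 g H₂O ÷ 18.015 g/mol = 0.014366 mol
C and H account for only 0.35945 g of the 0.6660 g sample; the remaining 0.30655 g must be oxygen.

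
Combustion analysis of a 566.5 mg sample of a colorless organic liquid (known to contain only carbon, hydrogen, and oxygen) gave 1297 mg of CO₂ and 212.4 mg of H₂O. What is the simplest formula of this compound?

mol C = 1.297 g CO₂ ÷ 44.009 g/mol = 0.029471 mol
mol H = 2 × 0.2124 g H₂O ÷ 18.015 g/mol = 0.023580 mol
mass O = 0.5665 − (0.35398 + 0.023769) = 0.18875 g → mol O = 0.18875 ÷ 15.999 = 0.011798 mol
Divide by the smallest (0.011798 mol): C 2.498, H 1.999, O 1.000
Multiplying each by 2 gives whole numbers: C 5.00, H 4.00, O 2.00

C5H4O2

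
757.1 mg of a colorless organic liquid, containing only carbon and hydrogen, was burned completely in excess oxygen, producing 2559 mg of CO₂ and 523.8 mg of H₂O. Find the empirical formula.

mol C = 2.559 g CO₂ ÷ 44.009 g/mol = 0.058147 mol
mol H = 2 × 0.5238 g H₂O ÷ 18.015 g/mol = 0.058152 mol
Divide by the smallest (0.058147 mol): C 1.000, H 1.000

CH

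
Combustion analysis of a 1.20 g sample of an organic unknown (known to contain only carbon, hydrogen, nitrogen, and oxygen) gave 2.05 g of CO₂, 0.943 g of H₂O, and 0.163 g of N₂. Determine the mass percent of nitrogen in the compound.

mol C = 2.05 g CO₂ ÷ 44.009 g/mol = 0.04658 mol
mol H = 2 × 0.943 g H₂O ÷ 18.015 g/mol = 0.1047 mol
mol N = 2 × 0.163 g N₂ ÷ 28.014 g/mol = 0.01164 mol
mass O = 1.20 − (0.5595 + 0.1055 + 0.1630) = 0.3720 g → mol O = 0.3720 ÷ 15.999 = 0.02325 mol
mass % N = 0.1630 g ÷ 1.20 g × 100%

13.6%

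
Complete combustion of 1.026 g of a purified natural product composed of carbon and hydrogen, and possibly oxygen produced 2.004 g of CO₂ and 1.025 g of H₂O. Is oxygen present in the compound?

mol C = 2.004 g CO₂ ÷ 44.009 g/mol = 0.045536 mol
mol H = 2 × 1.025 g H₂O ÷ 18.015 g/mol = 0.11379 mol
C and H account for only 0.66164 g of the 1.026 g sample; the remaining 0.36436 g must be oxygen.

yes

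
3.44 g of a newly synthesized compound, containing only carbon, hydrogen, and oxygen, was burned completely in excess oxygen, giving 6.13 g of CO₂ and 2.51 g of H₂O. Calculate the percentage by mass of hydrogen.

mol C = 6.13 g CO₂ ÷ 44.009 g/mol = 0.1393 mol
mol H = 2 × 2.51 g H₂O ÷ 18.015 g/mol = 0.2787 mol
mass O = 3.44 − (1.673 + 0.2809) = 1.486 g → mol O = 1.486 ÷ 15.999 = 0.09289 mol
mass % H = 0.2809 g ÷ 3.44 g × 100%

8.2%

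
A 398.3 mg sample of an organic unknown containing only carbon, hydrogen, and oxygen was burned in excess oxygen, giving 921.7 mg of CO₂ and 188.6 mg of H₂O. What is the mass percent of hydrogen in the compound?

mol C = 0.9217 g CO₂ ÷ 44.009 g/mol = 0.020943 mol
mol H = 2 × 0.1886 g H₂O ÷ 18.015 g/mol = 0.020938 mol
mass O = 0.3983 − (0.25155 + 0.021106) = 0.12564 g → mol O = 0.12564 ÷ 15.999 = 0.0078532 mol
mass % H = 0.021106 g ÷ 0.3983 g × 100%

5.30%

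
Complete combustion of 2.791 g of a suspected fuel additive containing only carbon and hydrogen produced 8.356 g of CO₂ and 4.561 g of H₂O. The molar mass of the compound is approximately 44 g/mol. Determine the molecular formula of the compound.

C3H8

mol C = 8.356 g CO₂ ÷ 44.009 g/mol = 0.18987 mol
mol H = 2 × 4.561 g H₂O ÷ 18.015 g/mol = 0.50636 mol
Divide by the smallest (0.18987 mol): C 1.000, H 2.667
Multiplying each by 3 gives whole numbers: C 3.00, H 8.00
Empirical formula: C3H8
Empirical-formula mass = 44.10 g/mol; 44 ÷ 44.10 ≈ 1, so the molecular formula is C3H8.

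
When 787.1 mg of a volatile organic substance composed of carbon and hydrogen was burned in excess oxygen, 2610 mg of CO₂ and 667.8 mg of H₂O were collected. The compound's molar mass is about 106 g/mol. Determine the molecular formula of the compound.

mol C = 2.610 g CO₂ ÷ 44.009 g/mol = 0.059306 mol
mol H = 2 × 0.6678 g H₂O ÷ 18.015 g/mol = 0.074138 mol
Divide by the smallest (0.059306 mol): C 1.000, H 1.250
Multiplying each by 4 gives whole numbers: C 4.00, H 5.00
Empirical formula: C4H5
Empirical-formula mass = 53.08 g/mol; 106 ÷ 53.08 ≈ 2, so the molecular formula is C8H10.

C8H10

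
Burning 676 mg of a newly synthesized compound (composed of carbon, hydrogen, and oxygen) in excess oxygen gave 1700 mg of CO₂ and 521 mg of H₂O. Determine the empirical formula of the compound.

C4H6O

mol C = 1.70 g CO₂ ÷ 44.009 g/mol = 0.03863 mol
mol H = 2 × 0.521 g H₂O ÷ 18.015 g/mol = 0.05784 mol
mass O = 0.676 − (0.4640 + 0.05830) = 0.1537 g → mol O = 0.1537 ÷ 15.999 = 0.009609 mol
Divide by the smallest (0.009609 mol): C 4.020, H 6.020, O 1.000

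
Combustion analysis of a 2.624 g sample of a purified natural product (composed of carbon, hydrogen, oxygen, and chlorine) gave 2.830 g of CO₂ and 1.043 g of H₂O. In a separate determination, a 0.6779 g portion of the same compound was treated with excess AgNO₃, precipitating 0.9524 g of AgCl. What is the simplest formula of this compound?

C5H9Cl2O4

mol C = 2.830 g CO₂ ÷ 44.009 g/mol = 0.064305 mol
mol H = 2 × 1.043 g H₂O ÷ 18.015 g/mol = 0.11579 mol
From the AgCl data: mol Cl per gram of compound = (0.9524 ÷ 143.318) ÷ 0.6779 = 0.0098029 mol/g, so in the 2.624 g combustion sample mol Cl = 0.025723 mol
mass O = 2.624 − (0.77237 + 0.11672 + 0.91187) = 0.82304 g → mol O = 0.82304 ÷ 15.999 = 0.051443 mol
Divide by the smallest (0.025723 mol): C 2.500, H 4.502, Cl 1.000, O 2.000
Multiplying each by 2 gives whole numbers: C 5.00, H 9.00, Cl 2.00, O 4.00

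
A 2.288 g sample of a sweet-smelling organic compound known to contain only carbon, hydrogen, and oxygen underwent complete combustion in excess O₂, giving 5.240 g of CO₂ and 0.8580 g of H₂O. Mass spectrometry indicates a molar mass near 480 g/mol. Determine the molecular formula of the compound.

mol C = 5.240 g CO₂ ÷ 44.009 g/mol = 0.11907 mol
mol H = 2 × 0.8580 g H₂O ÷ 18.015 g/mol = 0.095254 mol
mass O = 2.288 − (1.4301 + 0.096016) = 0.76188 g → mol O = 0.76188 ÷ 15.999 = 0.047620 mol
Divide by the smallest (0.047620 mol): C 2.500, H 2.000, O 1.000
Multiplying each by 2 gives whole numbers: C 5.00, H 4.00, O 2.00
Empirical formula: C5H4O2
Empirical-formula mass = 96.08 g/mol; 480 ÷ 96.08 ≈ 5, so the molecular formula is C25H20O10.

C25H20O10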